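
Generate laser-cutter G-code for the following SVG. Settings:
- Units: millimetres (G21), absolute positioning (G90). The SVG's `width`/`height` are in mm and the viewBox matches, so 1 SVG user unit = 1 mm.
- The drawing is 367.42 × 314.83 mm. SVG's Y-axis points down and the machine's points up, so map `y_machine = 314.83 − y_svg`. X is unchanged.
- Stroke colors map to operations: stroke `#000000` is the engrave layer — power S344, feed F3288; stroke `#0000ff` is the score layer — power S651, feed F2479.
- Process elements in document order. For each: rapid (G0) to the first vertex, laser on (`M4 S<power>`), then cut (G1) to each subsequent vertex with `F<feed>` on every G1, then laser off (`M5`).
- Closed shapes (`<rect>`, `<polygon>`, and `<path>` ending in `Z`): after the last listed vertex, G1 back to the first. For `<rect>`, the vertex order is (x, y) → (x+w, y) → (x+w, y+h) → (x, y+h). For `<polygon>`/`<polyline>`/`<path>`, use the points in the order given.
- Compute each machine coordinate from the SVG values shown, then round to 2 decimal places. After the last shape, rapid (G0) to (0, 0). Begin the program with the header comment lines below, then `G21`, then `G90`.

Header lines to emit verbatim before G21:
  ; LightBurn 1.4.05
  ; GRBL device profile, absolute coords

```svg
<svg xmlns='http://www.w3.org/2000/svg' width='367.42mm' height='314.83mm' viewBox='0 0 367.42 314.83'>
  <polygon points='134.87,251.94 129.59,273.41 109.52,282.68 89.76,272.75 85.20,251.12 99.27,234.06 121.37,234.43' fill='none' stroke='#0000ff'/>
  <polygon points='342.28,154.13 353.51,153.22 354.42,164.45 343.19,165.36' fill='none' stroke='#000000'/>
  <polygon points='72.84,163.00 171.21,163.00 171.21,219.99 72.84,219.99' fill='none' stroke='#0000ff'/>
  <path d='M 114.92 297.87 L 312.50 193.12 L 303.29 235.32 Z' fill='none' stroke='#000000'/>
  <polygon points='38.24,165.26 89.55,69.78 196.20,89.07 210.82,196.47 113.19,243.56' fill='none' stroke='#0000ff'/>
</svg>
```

; LightBurn 1.4.05
; GRBL device profile, absolute coords
G21
G90
G0 X134.87 Y62.89
M4 S651
G1 X129.59 Y41.42 F2479
G1 X109.52 Y32.15 F2479
G1 X89.76 Y42.08 F2479
G1 X85.20 Y63.71 F2479
G1 X99.27 Y80.77 F2479
G1 X121.37 Y80.40 F2479
G1 X134.87 Y62.89 F2479
M5
G0 X342.28 Y160.70
M4 S344
G1 X353.51 Y161.61 F3288
G1 X354.42 Y150.38 F3288
G1 X343.19 Y149.47 F3288
G1 X342.28 Y160.70 F3288
M5
G0 X72.84 Y151.83
M4 S651
G1 X171.21 Y151.83 F2479
G1 X171.21 Y94.84 F2479
G1 X72.84 Y94.84 F2479
G1 X72.84 Y151.83 F2479
M5
G0 X114.92 Y16.96
M4 S344
G1 X312.50 Y121.71 F3288
G1 X303.29 Y79.51 F3288
G1 X114.92 Y16.96 F3288
M5
G0 X38.24 Y149.57
M4 S651
G1 X89.55 Y245.05 F2479
G1 X196.20 Y225.76 F2479
G1 X210.82 Y118.36 F2479
G1 X113.19 Y71.27 F2479
G1 X38.24 Y149.57 F2479
M5
G0 X0.00 Y0.00

Since the viewBox matches the mm dimensions, user units are millimetres directly. The only transform is the Y-flip y_m = 314.83 − y_svg.

Shape 1 is a regular polygon drawn with `<polygon>`. Its stroke #0000ff means score at S651, F2479. After flipping Y the toolpath is (134.87,62.89) → (129.59,41.42) → (109.52,32.15) → (89.76,42.08) → (85.20,63.71) → (99.27,80.77) → (121.37,80.40) → (134.87,62.89), returning to the start.

Shape 2 is a regular polygon drawn with `<polygon>`. Its stroke #000000 means engrave at S344, F3288. After flipping Y the toolpath is (342.28,160.70) → (353.51,161.61) → (354.42,150.38) → (343.19,149.47) → (342.28,160.70), returning to the start.

Shape 3 is a rectangle drawn with `<polygon>`. Its stroke #0000ff means score at S651, F2479. After flipping Y the toolpath is (72.84,151.83) → (171.21,151.83) → (171.21,94.84) → (72.84,94.84) → (72.84,151.83), returning to the start.

Shape 4 is a closed polygon drawn with `<path>`. Its stroke #000000 means engrave at S344, F3288. After flipping Y the toolpath is (114.92,16.96) → (312.50,121.71) → (303.29,79.51) → (114.92,16.96), returning to the start.

Shape 5 is a regular polygon drawn with `<polygon>`. Its stroke #0000ff means score at S651, F2479. After flipping Y the toolpath is (38.24,149.57) → (89.55,245.05) → (196.20,225.76) → (210.82,118.36) → (113.19,71.27) → (38.24,149.57), returning to the start.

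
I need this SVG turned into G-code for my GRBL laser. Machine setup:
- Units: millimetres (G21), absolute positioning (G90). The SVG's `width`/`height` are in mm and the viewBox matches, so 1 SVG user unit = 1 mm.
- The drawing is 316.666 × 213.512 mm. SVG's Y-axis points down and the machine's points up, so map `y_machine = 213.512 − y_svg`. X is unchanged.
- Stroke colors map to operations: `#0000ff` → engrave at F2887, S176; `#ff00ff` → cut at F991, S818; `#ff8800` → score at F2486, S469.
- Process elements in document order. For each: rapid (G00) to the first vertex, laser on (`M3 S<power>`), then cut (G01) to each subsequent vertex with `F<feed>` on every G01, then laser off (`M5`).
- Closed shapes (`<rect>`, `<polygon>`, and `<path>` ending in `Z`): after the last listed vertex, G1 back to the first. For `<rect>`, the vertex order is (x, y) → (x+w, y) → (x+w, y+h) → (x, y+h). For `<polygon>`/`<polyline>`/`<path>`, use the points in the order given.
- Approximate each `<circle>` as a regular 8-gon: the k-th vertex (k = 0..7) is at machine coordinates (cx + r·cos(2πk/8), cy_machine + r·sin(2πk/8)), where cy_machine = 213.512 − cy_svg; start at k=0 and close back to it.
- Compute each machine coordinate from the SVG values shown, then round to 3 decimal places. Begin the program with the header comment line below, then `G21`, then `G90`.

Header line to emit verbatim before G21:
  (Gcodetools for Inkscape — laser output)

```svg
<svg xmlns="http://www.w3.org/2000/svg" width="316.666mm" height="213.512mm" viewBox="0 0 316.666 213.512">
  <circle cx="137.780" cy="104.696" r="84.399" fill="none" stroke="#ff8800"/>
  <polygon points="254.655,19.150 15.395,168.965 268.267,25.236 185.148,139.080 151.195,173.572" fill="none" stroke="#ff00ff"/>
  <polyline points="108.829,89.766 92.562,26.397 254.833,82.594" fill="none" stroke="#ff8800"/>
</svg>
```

viewBox `0 0 316.666 213.512` with mm width/height → 1 unit = 1 mm. Flip: y_m = 213.512 − y_svg.

**Shape 1** — `<circle>` circle, stroke `#ff8800` → score (S469, F2486). Machine vertices: (222.179,108.816) → (197.459,168.495) → (137.780,193.215) → (78.101,168.495) → (53.381,108.816) → (78.101,49.137) → (137.780,24.417) → (197.459,49.137) → (222.179,108.816). Closed: final G1 returns to the first vertex.

**Shape 2** — `<polygon>` closed polygon, stroke `#ff00ff` → cut (S818, F991). Machine vertices: (254.655,194.362) → (15.395,44.547) → (268.267,188.276) → (185.148,74.432) → (151.195,39.940) → (254.655,194.362). Closed: final G1 returns to the first vertex.

**Shape 3** — `<polyline>` open polyline, stroke `#ff8800` → score (S469, F2486). Machine vertices: (108.829,123.746) → (92.562,187.115) → (254.833,130.918). Open path.

(Gcodetools for Inkscape — laser output)
G21
G90
G00 X222.179 Y108.816
M3 S469
G01 X197.459 Y168.495 F2486
G01 X137.780 Y193.215 F2486
G01 X78.101 Y168.495 F2486
G01 X53.381 Y108.816 F2486
G01 X78.101 Y49.137 F2486
G01 X137.780 Y24.417 F2486
G01 X197.459 Y49.137 F2486
G01 X222.179 Y108.816 F2486
M5
G00 X254.655 Y194.362
M3 S818
G01 X15.395 Y44.547 F991
G01 X268.267 Y188.276 F991
G01 X185.148 Y74.432 F991
G01 X151.195 Y39.940 F991
G01 X254.655 Y194.362 F991
M5
G00 X108.829 Y123.746
M3 S469
G01 X92.562 Y187.115 F2486
G01 X254.833 Y130.918 F2486
M5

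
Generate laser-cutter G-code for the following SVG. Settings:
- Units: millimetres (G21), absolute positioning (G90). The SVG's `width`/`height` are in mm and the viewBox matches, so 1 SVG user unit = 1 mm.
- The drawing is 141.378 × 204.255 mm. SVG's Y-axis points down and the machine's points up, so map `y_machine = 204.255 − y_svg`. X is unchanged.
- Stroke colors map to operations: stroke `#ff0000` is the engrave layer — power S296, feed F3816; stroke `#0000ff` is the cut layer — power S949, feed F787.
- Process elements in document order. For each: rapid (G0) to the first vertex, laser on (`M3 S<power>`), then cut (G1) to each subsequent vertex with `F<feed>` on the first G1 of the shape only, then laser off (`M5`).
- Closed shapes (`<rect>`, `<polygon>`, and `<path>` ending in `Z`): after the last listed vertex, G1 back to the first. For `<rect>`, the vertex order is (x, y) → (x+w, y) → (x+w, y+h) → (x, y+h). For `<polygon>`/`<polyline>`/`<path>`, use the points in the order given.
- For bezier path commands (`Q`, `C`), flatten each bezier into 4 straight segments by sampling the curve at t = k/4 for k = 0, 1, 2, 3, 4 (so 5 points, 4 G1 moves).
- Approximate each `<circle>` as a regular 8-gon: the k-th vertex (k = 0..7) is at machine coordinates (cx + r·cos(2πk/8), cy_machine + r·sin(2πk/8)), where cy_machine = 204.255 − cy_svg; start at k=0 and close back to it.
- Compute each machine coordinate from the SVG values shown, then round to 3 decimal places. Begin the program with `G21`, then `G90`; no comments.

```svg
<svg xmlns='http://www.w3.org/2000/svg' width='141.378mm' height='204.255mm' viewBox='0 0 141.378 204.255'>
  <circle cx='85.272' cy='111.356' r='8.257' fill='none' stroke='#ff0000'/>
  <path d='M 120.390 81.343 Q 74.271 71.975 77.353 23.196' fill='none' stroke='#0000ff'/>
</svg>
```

G21
G90
G0 X93.529 Y92.899
M3 S296
G1 X91.111 Y98.738 F3816
G1 X85.272 Y101.156
G1 X79.433 Y98.738
G1 X77.015 Y92.899
G1 X79.433 Y87.060
G1 X85.272 Y84.642
G1 X91.111 Y87.060
G1 X93.529 Y92.899
M5
G0 X120.390 Y122.912
M3 S949
G1 X100.406 Y130.059 F787
G1 X86.571 Y142.133
G1 X78.887 Y159.133
G1 X77.353 Y181.059
M5

Since the viewBox matches the mm dimensions, user units are millimetres directly. The only transform is the Y-flip y_m = 204.255 − y_svg.

Shape 1 is a circle drawn with `<circle>`. Its stroke #ff0000 means engrave at S296, F3816. After flipping Y the toolpath is (93.529,92.899) → (91.111,98.738) → (85.272,101.156) → (79.433,98.738) → (77.015,92.899) → (79.433,87.060) → (85.272,84.642) → (91.111,87.060) → (93.529,92.899), returning to the start.

Shape 2 is a quadratic bezier drawn with `<path>`. Its stroke #0000ff means cut at S949, F787. After flipping Y the toolpath is (120.390,122.912) → (100.406,130.059) → (86.571,142.133) → (78.887,159.133) → (77.353,181.059).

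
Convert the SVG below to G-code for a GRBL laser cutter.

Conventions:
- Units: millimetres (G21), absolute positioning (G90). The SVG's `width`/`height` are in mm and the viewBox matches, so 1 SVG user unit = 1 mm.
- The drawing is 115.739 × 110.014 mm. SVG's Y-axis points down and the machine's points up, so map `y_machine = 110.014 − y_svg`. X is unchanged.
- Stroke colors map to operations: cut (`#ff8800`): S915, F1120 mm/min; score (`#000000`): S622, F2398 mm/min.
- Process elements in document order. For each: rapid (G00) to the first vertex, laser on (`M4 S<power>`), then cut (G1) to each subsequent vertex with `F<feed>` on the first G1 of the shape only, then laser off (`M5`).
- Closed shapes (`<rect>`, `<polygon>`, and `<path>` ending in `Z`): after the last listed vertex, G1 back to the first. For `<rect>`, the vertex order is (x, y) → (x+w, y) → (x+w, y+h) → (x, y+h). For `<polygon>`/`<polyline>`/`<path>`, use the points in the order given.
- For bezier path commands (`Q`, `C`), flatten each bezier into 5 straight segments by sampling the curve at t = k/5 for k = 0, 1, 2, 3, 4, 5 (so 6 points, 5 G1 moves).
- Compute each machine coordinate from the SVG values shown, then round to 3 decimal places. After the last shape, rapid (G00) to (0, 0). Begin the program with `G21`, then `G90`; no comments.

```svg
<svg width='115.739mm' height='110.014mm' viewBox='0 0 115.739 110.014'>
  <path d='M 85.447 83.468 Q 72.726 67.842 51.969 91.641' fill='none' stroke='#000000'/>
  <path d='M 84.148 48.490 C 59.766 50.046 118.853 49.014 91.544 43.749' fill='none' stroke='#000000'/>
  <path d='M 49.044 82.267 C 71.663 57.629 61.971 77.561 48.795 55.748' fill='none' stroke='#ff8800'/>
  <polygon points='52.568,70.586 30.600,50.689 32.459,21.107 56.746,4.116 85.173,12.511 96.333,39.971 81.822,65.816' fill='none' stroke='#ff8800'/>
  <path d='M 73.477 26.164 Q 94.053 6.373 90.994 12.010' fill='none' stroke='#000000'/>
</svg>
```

G21
G90
G00 X85.447 Y26.546
M4 S622
G1 X80.037 Y31.219 F2398
G1 X73.984 Y32.739
G1 X67.289 Y31.104
G1 X59.950 Y26.316
G1 X51.969 Y18.373
M5
G00 X84.148 Y61.524
M4 S622
G1 X78.176 Y60.914 F2398
G1 X84.083 Y61.004
G1 X93.716 Y61.874
G1 X98.921 Y63.601
G1 X91.544 Y66.265
M5
G00 X49.044 Y27.747
M4 S915
G1 X58.969 Y37.872 F1120
G1 X62.522 Y41.443
G1 X61.089 Y42.604
G1 X56.052 Y45.497
G1 X48.795 Y54.266
M5
G00 X52.568 Y39.428
M4 S915
G1 X30.600 Y59.325 F1120
G1 X32.459 Y88.907
G1 X56.746 Y105.898
G1 X85.173 Y97.503
G1 X96.333 Y70.043
G1 X81.822 Y44.198
G1 X52.568 Y39.428
M5
G00 X73.477 Y83.850
M4 S622
G1 X80.762 Y90.749 F2398
G1 X86.156 Y95.614
G1 X89.660 Y98.445
G1 X91.272 Y99.242
G1 X90.994 Y98.004
M5
G00 X0.000 Y0.000

1 u = 1 mm; y_m = 110.014 − y.

[1] `<path>` quadratic bezier, #000000→score S622 F2398: (85.447,26.546) → (80.037,31.219) → (73.984,32.739) → (67.289,31.104) → (59.950,26.316) → (51.969,18.373)

[2] `<path>` cubic bezier, #000000→score S622 F2398: (84.148,61.524) → (78.176,60.914) → (84.083,61.004) → (93.716,61.874) → (98.921,63.601) → (91.544,66.265)

[3] `<path>` cubic bezier, #ff8800→cut S915 F1120: (49.044,27.747) → (58.969,37.872) → (62.522,41.443) → (61.089,42.604) → (56.052,45.497) → (48.795,54.266)

[4] `<polygon>` regular polygon, #ff8800→cut S915 F1120: (52.568,39.428) → (30.600,59.325) → (32.459,88.907) → (56.746,105.898) → (85.173,97.503) → (96.333,70.043) → (81.822,44.198) → (52.568,39.428) (closed)

[5] `<path>` quadratic bezier, #000000→score S622 F2398: (73.477,83.850) → (80.762,90.749) → (86.156,95.614) → (89.660,98.445) → (91.272,99.242) → (90.994,98.004)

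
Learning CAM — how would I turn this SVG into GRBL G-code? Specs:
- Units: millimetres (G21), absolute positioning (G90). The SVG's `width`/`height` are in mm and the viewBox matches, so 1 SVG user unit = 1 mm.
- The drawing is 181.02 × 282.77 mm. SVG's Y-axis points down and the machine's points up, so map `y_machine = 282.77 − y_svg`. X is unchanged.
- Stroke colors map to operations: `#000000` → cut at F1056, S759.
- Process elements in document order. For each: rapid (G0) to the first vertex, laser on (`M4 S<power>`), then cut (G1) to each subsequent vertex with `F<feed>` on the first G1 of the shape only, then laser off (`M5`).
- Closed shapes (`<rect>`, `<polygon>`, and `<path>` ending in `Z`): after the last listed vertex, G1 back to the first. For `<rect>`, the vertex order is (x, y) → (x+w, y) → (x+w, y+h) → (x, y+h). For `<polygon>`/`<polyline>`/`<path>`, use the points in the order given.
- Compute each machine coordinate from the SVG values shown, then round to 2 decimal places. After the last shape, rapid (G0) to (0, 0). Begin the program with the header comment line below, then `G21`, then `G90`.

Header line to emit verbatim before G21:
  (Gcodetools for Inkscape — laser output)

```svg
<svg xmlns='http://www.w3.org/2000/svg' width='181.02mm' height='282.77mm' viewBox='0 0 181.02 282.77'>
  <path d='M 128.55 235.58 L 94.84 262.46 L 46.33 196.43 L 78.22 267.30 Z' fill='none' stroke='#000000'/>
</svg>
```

Since the viewBox matches the mm dimensions, user units are millimetres directly. The only transform is the Y-flip y_m = 282.77 − y_svg.

Shape 1 is a closed polygon drawn with `<path>`. Its stroke #000000 means cut at S759, F1056. After flipping Y the toolpath is (128.55,47.19) → (94.84,20.31) → (46.33,86.34) → (78.22,15.47) → (128.55,47.19), returning to the start.

(Gcodetools for Inkscape — laser output)
G21
G90
G0 X128.55 Y47.19
M4 S759
G1 X94.84 Y20.31 F1056
G1 X46.33 Y86.34
G1 X78.22 Y15.47
G1 X128.55 Y47.19
M5
G0 X0.00 Y0.00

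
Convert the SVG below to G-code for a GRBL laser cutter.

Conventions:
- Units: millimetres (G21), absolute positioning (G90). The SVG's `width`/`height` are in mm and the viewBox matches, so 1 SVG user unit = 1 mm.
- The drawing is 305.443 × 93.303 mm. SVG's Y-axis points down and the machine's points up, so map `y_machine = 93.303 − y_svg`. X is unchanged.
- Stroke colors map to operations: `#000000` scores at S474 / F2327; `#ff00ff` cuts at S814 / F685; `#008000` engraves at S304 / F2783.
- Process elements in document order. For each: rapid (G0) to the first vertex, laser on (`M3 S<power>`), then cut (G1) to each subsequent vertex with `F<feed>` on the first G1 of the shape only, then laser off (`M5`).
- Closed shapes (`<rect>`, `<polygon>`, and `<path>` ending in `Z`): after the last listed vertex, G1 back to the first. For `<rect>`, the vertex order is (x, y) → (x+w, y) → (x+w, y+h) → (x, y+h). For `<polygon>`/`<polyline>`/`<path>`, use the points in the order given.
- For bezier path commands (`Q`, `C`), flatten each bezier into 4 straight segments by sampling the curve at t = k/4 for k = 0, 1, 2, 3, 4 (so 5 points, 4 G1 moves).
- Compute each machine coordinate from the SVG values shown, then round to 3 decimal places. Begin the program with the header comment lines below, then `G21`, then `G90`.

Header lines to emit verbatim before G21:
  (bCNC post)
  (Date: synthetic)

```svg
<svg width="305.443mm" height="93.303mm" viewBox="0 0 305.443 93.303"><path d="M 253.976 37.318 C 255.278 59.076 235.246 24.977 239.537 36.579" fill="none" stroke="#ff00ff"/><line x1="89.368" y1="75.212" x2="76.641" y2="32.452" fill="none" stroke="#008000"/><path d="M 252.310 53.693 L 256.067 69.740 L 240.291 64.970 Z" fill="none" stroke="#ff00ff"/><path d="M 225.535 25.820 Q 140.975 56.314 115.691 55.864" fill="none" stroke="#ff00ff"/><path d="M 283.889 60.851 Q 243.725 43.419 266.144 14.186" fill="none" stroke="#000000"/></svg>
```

(bCNC post)
(Date: synthetic)
G21
G90
G0 X253.976 Y55.985
M3 S814
G1 X251.666 Y48.553 F685
G1 X245.636 Y52.546
G1 X240.166 Y58.443
G1 X239.537 Y56.724
M5
G0 X89.368 Y18.091
M3 S304
G1 X76.641 Y60.851 F2783
M5
G0 X252.310 Y39.610
M3 S814
G1 X256.067 Y23.563 F685
G1 X240.291 Y28.333
G1 X252.310 Y39.610
M5
G0 X225.535 Y67.483
M3 S814
G1 X186.960 Y54.170 F685
G1 X155.794 Y44.725
G1 X132.038 Y39.148
G1 X115.691 Y37.439
M5
G0 X283.889 Y32.452
M3 S474
G1 X267.718 Y41.906 F2327
G1 X259.371 Y52.834
G1 X258.846 Y65.238
G1 X266.144 Y79.117
M5

1 u = 1 mm; y_m = 93.303 − y.

[1] `<path>` cubic bezier, #ff00ff→cut S814 F685: (253.976,55.985) → (251.666,48.553) → (245.636,52.546) → (240.166,58.443) → (239.537,56.724)

[2] `<line>` line segment, #008000→engrave S304 F2783: (89.368,18.091) → (76.641,60.851)

[3] `<path>` regular polygon, #ff00ff→cut S814 F685: (252.310,39.610) → (256.067,23.563) → (240.291,28.333) → (252.310,39.610) (closed)

[4] `<path>` quadratic bezier, #ff00ff→cut S814 F685: (225.535,67.483) → (186.960,54.170) → (155.794,44.725) → (132.038,39.148) → (115.691,37.439)

[5] `<path>` quadratic bezier, #000000→score S474 F2327: (283.889,32.452) → (267.718,41.906) → (259.371,52.834) → (258.846,65.238) → (266.144,79.117)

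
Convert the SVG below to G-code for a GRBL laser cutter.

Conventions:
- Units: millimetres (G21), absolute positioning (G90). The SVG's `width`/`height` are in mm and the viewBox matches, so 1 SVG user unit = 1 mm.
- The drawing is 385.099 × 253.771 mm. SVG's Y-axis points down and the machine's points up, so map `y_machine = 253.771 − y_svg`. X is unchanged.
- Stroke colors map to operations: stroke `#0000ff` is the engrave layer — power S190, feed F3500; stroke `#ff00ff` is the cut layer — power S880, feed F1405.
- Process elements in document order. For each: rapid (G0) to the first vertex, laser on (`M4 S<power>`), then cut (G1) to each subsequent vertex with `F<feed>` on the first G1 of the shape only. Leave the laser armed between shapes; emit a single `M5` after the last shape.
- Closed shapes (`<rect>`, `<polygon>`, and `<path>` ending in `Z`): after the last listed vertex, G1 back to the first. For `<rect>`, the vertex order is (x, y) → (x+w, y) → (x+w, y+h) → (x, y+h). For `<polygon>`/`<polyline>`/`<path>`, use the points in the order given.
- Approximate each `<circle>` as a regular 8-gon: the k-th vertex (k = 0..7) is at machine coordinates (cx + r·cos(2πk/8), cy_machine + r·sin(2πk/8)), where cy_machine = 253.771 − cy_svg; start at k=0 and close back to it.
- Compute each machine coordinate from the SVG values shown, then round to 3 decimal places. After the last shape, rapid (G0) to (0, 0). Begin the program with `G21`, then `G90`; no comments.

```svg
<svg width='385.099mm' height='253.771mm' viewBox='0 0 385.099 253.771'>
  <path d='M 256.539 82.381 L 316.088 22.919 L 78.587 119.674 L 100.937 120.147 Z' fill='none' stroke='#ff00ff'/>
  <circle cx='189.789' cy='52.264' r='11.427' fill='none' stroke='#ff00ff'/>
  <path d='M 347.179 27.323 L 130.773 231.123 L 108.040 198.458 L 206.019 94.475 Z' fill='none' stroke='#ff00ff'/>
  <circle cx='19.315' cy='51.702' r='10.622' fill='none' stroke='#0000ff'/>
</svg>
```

viewBox `0 0 385.099 253.771` with mm width/height → 1 unit = 1 mm. Flip: y_m = 253.771 − y_svg.

**Shape 1** — `<path>` closed polygon, stroke `#ff00ff` → cut (S880, F1405). Machine vertices: (256.539,171.390) → (316.088,230.852) → (78.587,134.097) → (100.937,133.624) → (256.539,171.390). Closed: final G1 returns to the first vertex.

**Shape 2** — `<circle>` circle, stroke `#ff00ff` → cut (S880, F1405). Machine vertices: (201.216,201.507) → (197.869,209.587) → (189.789,212.934) → (181.709,209.587) → (178.362,201.507) → (181.709,193.427) → (189.789,190.080) → (197.869,193.427) → (201.216,201.507). Closed: final G1 returns to the first vertex.

**Shape 3** — `<path>` closed polygon, stroke `#ff00ff` → cut (S880, F1405). Machine vertices: (347.179,226.448) → (130.773,22.648) → (108.040,55.313) → (206.019,159.296) → (347.179,226.448). Closed: final G1 returns to the first vertex.

**Shape 4** — `<circle>` circle, stroke `#0000ff` → engrave (S190, F3500). Machine vertices: (29.937,202.069) → (26.826,209.580) → (19.315,212.691) → (11.804,209.580) → (8.693,202.069) → (11.804,194.558) → (19.315,191.447) → (26.826,194.558) → (29.937,202.069). Closed: final G1 returns to the first vertex.

G21
G90
G0 X256.539 Y171.390
M4 S880
G1 X316.088 Y230.852 F1405
G1 X78.587 Y134.097
G1 X100.937 Y133.624
G1 X256.539 Y171.390
G0 X201.216 Y201.507
M4 S880
G1 X197.869 Y209.587 F1405
G1 X189.789 Y212.934
G1 X181.709 Y209.587
G1 X178.362 Y201.507
G1 X181.709 Y193.427
G1 X189.789 Y190.080
G1 X197.869 Y193.427
G1 X201.216 Y201.507
G0 X347.179 Y226.448
M4 S880
G1 X130.773 Y22.648 F1405
G1 X108.040 Y55.313
G1 X206.019 Y159.296
G1 X347.179 Y226.448
G0 X29.937 Y202.069
M4 S190
G1 X26.826 Y209.580 F3500
G1 X19.315 Y212.691
G1 X11.804 Y209.580
G1 X8.693 Y202.069
G1 X11.804 Y194.558
G1 X19.315 Y191.447
G1 X26.826 Y194.558
G1 X29.937 Y202.069
M5
G0 X0.000 Y0.000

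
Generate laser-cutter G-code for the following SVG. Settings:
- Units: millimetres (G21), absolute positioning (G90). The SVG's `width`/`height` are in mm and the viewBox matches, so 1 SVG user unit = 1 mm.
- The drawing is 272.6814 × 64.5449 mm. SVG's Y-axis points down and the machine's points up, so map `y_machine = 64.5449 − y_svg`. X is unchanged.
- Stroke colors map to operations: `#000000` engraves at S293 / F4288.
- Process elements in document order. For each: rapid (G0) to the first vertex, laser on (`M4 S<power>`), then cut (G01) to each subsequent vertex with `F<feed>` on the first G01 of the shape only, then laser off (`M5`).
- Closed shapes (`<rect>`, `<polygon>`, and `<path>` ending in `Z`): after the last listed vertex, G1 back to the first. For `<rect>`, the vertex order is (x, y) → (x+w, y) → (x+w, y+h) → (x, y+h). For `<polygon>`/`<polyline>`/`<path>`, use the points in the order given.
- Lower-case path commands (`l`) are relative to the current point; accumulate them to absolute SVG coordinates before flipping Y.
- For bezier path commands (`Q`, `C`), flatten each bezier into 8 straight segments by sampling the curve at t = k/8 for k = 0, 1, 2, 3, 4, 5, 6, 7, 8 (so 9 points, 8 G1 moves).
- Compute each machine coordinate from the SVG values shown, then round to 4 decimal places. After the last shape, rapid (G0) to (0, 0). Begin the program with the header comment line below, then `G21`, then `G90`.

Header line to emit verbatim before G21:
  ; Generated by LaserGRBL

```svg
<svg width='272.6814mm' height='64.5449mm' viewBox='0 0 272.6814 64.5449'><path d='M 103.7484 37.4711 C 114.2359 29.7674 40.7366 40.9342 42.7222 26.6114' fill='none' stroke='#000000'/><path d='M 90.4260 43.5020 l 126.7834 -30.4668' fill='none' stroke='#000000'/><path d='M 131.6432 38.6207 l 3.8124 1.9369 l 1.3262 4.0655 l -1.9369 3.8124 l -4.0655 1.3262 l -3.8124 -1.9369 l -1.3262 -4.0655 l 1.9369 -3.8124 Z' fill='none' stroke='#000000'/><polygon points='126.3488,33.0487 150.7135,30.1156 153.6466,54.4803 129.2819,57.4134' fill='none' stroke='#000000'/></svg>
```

viewBox `0 0 272.6814 64.5449` with mm width/height → 1 unit = 1 mm. Flip: y_m = 64.5449 − y_svg.

**Shape 1** — `<path>` cubic bezier, stroke `#000000` → engrave (S293, F4288). Control points (SVG): P0=(103.7484,37.4711), P1=(114.2359,29.7674), P2=(40.7366,40.9342), P3=(42.7222,26.6114); sampled at t=k/8. Machine vertices: (103.7484,27.0738) → (104.0558,29.1648) → (98.3582,30.0065) → (88.5245,30.1188) → (76.4235,30.0215) → (63.9240,30.2345) → (52.8947,31.2776) → (45.2045,33.6706) → (42.7222,37.9335). Open path.

**Shape 2** — `<path>` line segment, stroke `#000000` → engrave (S293, F4288). Machine vertices: (90.4260,21.0429) → (217.2094,51.5097). Open path.

**Shape 3** — `<path>` regular polygon, stroke `#000000` → engrave (S293, F4288). Machine vertices: (131.6432,25.9242) → (135.4556,23.9873) → (136.7818,19.9218) → (134.8449,16.1094) → (130.7794,14.7832) → (126.9670,16.7201) → (125.6408,20.7856) → (127.5777,24.5980) → (131.6432,25.9242). Closed: final G1 returns to the first vertex.

**Shape 4** — `<polygon>` regular polygon, stroke `#000000` → engrave (S293, F4288). Machine vertices: (126.3488,31.4962) → (150.7135,34.4293) → (153.6466,10.0646) → (129.2819,7.1315) → (126.3488,31.4962). Closed: final G1 returns to the first vertex.

; Generated by LaserGRBL
G21
G90
G0 X103.7484 Y27.0738
M4 S293
G01 X104.0558 Y29.1648 F4288
G01 X98.3582 Y30.0065
G01 X88.5245 Y30.1188
G01 X76.4235 Y30.0215
G01 X63.9240 Y30.2345
G01 X52.8947 Y31.2776
G01 X45.2045 Y33.6706
G01 X42.7222 Y37.9335
M5
G0 X90.4260 Y21.0429
M4 S293
G01 X217.2094 Y51.5097 F4288
M5
G0 X131.6432 Y25.9242
M4 S293
G01 X135.4556 Y23.9873 F4288
G01 X136.7818 Y19.9218
G01 X134.8449 Y16.1094
G01 X130.7794 Y14.7832
G01 X126.9670 Y16.7201
G01 X125.6408 Y20.7856
G01 X127.5777 Y24.5980
G01 X131.6432 Y25.9242
M5
G0 X126.3488 Y31.4962
M4 S293
G01 X150.7135 Y34.4293 F4288
G01 X153.6466 Y10.0646
G01 X129.2819 Y7.1315
G01 X126.3488 Y31.4962
M5
G0 X0.0000 Y0.0000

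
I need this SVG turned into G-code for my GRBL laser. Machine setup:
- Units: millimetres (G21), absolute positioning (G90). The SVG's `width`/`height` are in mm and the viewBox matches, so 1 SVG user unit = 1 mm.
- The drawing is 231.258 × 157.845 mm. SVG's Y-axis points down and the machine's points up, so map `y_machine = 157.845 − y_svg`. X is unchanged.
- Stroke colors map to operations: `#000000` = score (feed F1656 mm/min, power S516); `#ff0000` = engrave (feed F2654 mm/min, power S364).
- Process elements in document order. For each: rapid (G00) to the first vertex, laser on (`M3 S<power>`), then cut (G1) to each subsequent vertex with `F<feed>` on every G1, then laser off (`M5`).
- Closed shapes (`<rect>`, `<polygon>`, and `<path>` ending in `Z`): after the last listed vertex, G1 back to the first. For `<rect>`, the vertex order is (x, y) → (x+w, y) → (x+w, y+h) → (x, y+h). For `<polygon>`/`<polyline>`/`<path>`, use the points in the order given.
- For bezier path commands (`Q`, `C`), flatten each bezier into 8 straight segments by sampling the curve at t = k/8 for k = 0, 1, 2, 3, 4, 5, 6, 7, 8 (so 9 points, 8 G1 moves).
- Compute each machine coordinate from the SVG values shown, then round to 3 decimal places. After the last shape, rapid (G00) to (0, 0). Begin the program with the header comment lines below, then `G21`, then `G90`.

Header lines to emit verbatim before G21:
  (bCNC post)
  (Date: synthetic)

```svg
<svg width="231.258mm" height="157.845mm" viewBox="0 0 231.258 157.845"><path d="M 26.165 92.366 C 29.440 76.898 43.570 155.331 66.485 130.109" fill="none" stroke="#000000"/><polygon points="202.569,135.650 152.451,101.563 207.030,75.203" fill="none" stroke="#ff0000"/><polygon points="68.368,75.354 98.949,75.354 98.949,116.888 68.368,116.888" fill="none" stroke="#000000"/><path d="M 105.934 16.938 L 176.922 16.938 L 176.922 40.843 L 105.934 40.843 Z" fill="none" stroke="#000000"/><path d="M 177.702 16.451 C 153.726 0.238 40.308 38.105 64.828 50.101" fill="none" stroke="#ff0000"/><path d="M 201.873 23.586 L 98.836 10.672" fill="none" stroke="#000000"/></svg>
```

(bCNC post)
(Date: synthetic)
G21
G90
G00 X26.165 Y65.479
M3 S516
G1 X27.898 Y67.264 F1656
G1 X30.624 Y62.560 F1656
G1 X34.320 Y53.684 F1656
G1 X38.960 Y42.950 F1656
G1 X44.521 Y32.673 F1656
G1 X50.978 Y25.168 F1656
G1 X58.308 Y22.751 F1656
G1 X66.485 Y27.736 F1656
M5
G00 X202.569 Y22.195
M3 S364
G1 X152.451 Y56.282 F2654
G1 X207.030 Y82.642 F2654
G1 X202.569 Y22.195 F2654
M5
G00 X68.368 Y82.491
M3 S516
G1 X98.949 Y82.491 F1656
G1 X98.949 Y40.957 F1656
G1 X68.368 Y40.957 F1656
G1 X68.368 Y82.491 F1656
M5
G00 X105.934 Y140.907
M3 S516
G1 X176.922 Y140.907 F1656
G1 X176.922 Y117.002 F1656
G1 X105.934 Y117.002 F1656
G1 X105.934 Y140.907 F1656
M5
G00 X177.702 Y141.394
M3 S364
G1 X164.963 Y145.095 F2654
G1 X146.502 Y144.663 F2654
G1 X124.986 Y141.035 F2654
G1 X103.079 Y135.147 F2654
G1 X83.445 Y127.938 F2654
G1 X68.749 Y120.343 F2654
G1 X61.655 Y113.299 F2654
G1 X64.828 Y107.744 F2654
M5
G00 X201.873 Y134.259
M3 S516
G1 X98.836 Y147.173 F1656
M5
G00 X0.000 Y0.000

Since the viewBox matches the mm dimensions, user units are millimetres directly. The only transform is the Y-flip y_m = 157.845 − y_svg.

Shape 1 is a cubic bezier drawn with `<path>`. Its stroke #000000 means score at S516, F1656. After flipping Y the toolpath is (26.165,65.479) → (27.898,67.264) → (30.624,62.560) → (34.320,53.684) → (38.960,42.950) → (44.521,32.673) → (50.978,25.168) → (58.308,22.751) → (66.485,27.736).

Shape 2 is a regular polygon drawn with `<polygon>`. Its stroke #ff0000 means engrave at S364, F2654. After flipping Y the toolpath is (202.569,22.195) → (152.451,56.282) → (207.030,82.642) → (202.569,22.195), returning to the start.

Shape 3 is a rectangle drawn with `<polygon>`. Its stroke #000000 means score at S516, F1656. After flipping Y the toolpath is (68.368,82.491) → (98.949,82.491) → (98.949,40.957) → (68.368,40.957) → (68.368,82.491), returning to the start.

Shape 4 is a rectangle drawn with `<path>`. Its stroke #000000 means score at S516, F1656. After flipping Y the toolpath is (105.934,140.907) → (176.922,140.907) → (176.922,117.002) → (105.934,117.002) → (105.934,140.907), returning to the start.

Shape 5 is a cubic bezier drawn with `<path>`. Its stroke #ff0000 means engrave at S364, F2654. After flipping Y the toolpath is (177.702,141.394) → (164.963,145.095) → (146.502,144.663) → (124.986,141.035) → (103.079,135.147) → (83.445,127.938) → (68.749,120.343) → (61.655,113.299) → (64.828,107.744).

Shape 6 is a line segment drawn with `<path>`. Its stroke #000000 means score at S516, F1656. After flipping Y the toolpath is (201.873,134.259) → (98.836,147.173).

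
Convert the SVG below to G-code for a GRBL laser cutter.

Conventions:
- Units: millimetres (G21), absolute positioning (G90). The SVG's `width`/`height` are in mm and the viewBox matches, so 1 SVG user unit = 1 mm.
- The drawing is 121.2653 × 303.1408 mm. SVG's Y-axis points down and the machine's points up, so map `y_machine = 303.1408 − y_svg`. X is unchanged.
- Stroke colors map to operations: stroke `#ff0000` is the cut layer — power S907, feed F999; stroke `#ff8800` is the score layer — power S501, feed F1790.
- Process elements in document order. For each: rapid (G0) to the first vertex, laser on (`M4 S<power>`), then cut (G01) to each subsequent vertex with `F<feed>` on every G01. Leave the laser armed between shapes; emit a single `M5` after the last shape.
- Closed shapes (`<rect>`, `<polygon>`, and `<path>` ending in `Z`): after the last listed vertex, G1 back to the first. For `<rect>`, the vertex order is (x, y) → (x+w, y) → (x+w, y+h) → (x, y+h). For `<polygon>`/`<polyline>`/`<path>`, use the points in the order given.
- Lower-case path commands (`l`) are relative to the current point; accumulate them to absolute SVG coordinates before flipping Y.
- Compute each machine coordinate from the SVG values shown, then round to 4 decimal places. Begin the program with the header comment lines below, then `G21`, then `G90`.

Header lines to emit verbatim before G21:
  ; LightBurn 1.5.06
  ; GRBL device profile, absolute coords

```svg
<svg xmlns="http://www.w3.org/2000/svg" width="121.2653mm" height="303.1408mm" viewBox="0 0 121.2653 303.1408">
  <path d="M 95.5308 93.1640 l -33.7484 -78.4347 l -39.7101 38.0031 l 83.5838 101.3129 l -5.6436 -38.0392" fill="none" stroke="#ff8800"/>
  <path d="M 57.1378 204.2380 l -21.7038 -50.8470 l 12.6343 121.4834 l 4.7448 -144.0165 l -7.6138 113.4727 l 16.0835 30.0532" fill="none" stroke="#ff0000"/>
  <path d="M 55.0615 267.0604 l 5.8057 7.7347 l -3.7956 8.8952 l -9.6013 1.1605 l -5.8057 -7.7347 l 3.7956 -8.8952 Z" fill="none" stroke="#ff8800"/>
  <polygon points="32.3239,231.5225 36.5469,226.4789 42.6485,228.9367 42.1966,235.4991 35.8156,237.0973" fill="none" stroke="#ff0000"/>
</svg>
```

1 u = 1 mm; y_m = 303.1408 − y.

[1] `<path>` open polyline, #ff8800→score S501 F1790: (95.5308,209.9768) → (61.7824,288.4115) → (22.0723,250.4084) → (105.6561,149.0955) → (100.0125,187.1347)

[2] `<path>` open polyline, #ff0000→cut S907 F999: (57.1378,98.9028) → (35.4340,149.7498) → (48.0683,28.2664) → (52.8131,172.2829) → (45.1993,58.8102) → (61.2828,28.7570)

[3] `<path>` regular polygon, #ff8800→score S501 F1790: (55.0615,36.0804) → (60.8672,28.3457) → (57.0716,19.4505) → (47.4703,18.2900) → (41.6646,26.0247) → (45.4602,34.9199) → (55.0615,36.0804) (closed)

[4] `<polygon>` regular polygon, #ff0000→cut S907 F999: (32.3239,71.6183) → (36.5469,76.6619) → (42.6485,74.2041) → (42.1966,67.6417) → (35.8156,66.0435) → (32.3239,71.6183) (closed)

; LightBurn 1.5.06
; GRBL device profile, absolute coords
G21
G90
G0 X95.5308 Y209.9768
M4 S501
G01 X61.7824 Y288.4115 F1790
G01 X22.0723 Y250.4084 F1790
G01 X105.6561 Y149.0955 F1790
G01 X100.0125 Y187.1347 F1790
G0 X57.1378 Y98.9028
M4 S907
G01 X35.4340 Y149.7498 F999
G01 X48.0683 Y28.2664 F999
G01 X52.8131 Y172.2829 F999
G01 X45.1993 Y58.8102 F999
G01 X61.2828 Y28.7570 F999
G0 X55.0615 Y36.0804
M4 S501
G01 X60.8672 Y28.3457 F1790
G01 X57.0716 Y19.4505 F1790
G01 X47.4703 Y18.2900 F1790
G01 X41.6646 Y26.0247 F1790
G01 X45.4602 Y34.9199 F1790
G01 X55.0615 Y36.0804 F1790
G0 X32.3239 Y71.6183
M4 S907
G01 X36.5469 Y76.6619 F999
G01 X42.6485 Y74.2041 F999
G01 X42.1966 Y67.6417 F999
G01 X35.8156 Y66.0435 F999
G01 X32.3239 Y71.6183 F999
M5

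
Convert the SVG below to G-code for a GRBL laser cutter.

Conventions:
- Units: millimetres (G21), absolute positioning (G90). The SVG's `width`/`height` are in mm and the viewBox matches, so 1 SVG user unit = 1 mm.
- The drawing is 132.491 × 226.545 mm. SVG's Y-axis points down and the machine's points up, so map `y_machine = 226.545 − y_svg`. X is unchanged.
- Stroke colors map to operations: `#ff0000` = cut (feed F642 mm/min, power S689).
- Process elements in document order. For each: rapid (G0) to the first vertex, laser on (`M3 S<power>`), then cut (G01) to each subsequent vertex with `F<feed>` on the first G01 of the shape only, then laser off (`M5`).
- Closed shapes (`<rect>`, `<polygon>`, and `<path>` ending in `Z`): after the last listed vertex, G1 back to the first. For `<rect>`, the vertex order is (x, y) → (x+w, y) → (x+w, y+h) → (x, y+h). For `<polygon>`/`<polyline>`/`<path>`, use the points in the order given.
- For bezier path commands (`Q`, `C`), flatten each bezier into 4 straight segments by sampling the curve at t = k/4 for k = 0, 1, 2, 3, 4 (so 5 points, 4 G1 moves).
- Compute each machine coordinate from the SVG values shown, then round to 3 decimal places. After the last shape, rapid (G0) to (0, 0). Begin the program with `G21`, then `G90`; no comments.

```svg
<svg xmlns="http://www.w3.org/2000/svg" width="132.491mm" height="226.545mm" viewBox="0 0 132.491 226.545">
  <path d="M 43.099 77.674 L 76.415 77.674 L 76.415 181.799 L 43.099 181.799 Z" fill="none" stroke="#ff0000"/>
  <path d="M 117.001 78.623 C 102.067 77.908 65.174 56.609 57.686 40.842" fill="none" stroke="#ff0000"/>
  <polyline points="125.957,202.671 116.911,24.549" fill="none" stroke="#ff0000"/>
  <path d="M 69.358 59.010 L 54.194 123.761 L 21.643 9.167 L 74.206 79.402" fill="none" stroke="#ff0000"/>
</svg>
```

Since the viewBox matches the mm dimensions, user units are millimetres directly. The only transform is the Y-flip y_m = 226.545 − y_svg.

Shape 1 is a rectangle drawn with `<path>`. Its stroke #ff0000 means cut at S689, F642. After flipping Y the toolpath is (43.099,148.871) → (76.415,148.871) → (76.415,44.746) → (43.099,44.746) → (43.099,148.871), returning to the start.

Shape 2 is a cubic bezier drawn with `<path>`. Its stroke #ff0000 means cut at S689, F642. After flipping Y the toolpath is (117.001,147.922) → (102.486,151.910) → (84.551,161.168) → (68.013,173.249) → (57.686,185.703).

Shape 3 is a line segment drawn with `<polyline>`. Its stroke #ff0000 means cut at S689, F642. After flipping Y the toolpath is (125.957,23.874) → (116.911,201.996).

Shape 4 is a open polyline drawn with `<path>`. Its stroke #ff0000 means cut at S689, F642. After flipping Y the toolpath is (69.358,167.535) → (54.194,102.784) → (21.643,217.378) → (74.206,147.143).

G21
G90
G0 X43.099 Y148.871
M3 S689
G01 X76.415 Y148.871 F642
G01 X76.415 Y44.746
G01 X43.099 Y44.746
G01 X43.099 Y148.871
M5
G0 X117.001 Y147.922
M3 S689
G01 X102.486 Y151.910 F642
G01 X84.551 Y161.168
G01 X68.013 Y173.249
G01 X57.686 Y185.703
M5
G0 X125.957 Y23.874
M3 S689
G01 X116.911 Y201.996 F642
M5
G0 X69.358 Y167.535
M3 S689
G01 X54.194 Y102.784 F642
G01 X21.643 Y217.378
G01 X74.206 Y147.143
M5
G0 X0.000 Y0.000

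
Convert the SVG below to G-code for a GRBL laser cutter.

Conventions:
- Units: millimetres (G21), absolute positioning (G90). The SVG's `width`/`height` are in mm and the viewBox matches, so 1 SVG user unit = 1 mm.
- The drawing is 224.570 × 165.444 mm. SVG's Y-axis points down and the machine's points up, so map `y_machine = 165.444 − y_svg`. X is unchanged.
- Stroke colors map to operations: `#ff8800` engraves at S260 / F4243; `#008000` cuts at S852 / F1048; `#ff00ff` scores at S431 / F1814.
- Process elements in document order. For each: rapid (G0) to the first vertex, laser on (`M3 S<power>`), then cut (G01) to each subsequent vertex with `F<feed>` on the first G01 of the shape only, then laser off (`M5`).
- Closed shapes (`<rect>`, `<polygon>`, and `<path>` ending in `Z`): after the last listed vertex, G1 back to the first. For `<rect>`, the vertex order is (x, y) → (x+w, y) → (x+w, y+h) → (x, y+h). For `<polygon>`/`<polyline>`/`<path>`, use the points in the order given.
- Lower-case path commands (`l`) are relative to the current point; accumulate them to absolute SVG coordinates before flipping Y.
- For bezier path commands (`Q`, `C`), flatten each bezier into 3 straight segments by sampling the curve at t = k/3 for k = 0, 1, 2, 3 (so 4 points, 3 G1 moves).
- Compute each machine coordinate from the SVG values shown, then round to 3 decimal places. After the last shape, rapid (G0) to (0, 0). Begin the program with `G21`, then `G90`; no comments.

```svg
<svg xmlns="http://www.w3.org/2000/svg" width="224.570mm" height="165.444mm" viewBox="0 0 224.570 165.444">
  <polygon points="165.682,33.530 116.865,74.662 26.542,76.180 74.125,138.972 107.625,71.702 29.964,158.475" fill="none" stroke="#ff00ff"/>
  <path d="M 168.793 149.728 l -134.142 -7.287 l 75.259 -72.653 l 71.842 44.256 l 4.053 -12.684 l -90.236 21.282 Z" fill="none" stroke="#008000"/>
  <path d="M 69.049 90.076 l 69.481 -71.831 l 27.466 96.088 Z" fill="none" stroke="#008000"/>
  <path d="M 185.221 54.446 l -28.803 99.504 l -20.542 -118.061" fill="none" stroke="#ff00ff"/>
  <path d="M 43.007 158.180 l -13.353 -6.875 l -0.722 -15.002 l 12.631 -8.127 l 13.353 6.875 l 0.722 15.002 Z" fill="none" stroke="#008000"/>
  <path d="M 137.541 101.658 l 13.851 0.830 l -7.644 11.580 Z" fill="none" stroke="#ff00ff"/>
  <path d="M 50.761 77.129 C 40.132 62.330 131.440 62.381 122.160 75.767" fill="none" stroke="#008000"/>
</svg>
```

G21
G90
G0 X165.682 Y131.914
M3 S431
G01 X116.865 Y90.782 F1814
G01 X26.542 Y89.264
G01 X74.125 Y26.472
G01 X107.625 Y93.742
G01 X29.964 Y6.969
G01 X165.682 Y131.914
M5
G0 X168.793 Y15.716
M3 S852
G01 X34.651 Y23.003 F1048
G01 X109.910 Y95.656
G01 X181.752 Y51.400
G01 X185.805 Y64.084
G01 X95.569 Y42.802
G01 X168.793 Y15.716
M5
G0 X69.049 Y75.368
M3 S852
G01 X138.530 Y147.199 F1048
G01 X165.996 Y51.111
G01 X69.049 Y75.368
M5
G0 X185.221 Y110.998
M3 S431
G01 X156.418 Y11.494 F1814
G01 X135.876 Y129.555
M5
G0 X43.007 Y7.264
M3 S852
G01 X29.654 Y14.139 F1048
G01 X28.932 Y29.141
G01 X41.563 Y37.268
G01 X54.916 Y30.393
G01 X55.638 Y15.391
G01 X43.007 Y7.264
M5
G0 X137.541 Y63.786
M3 S431
G01 X151.392 Y62.956 F1814
G01 X143.748 Y51.376
G01 X137.541 Y63.786
M5
G0 X50.761 Y88.315
M3 S852
G01 X66.610 Y98.220 F1048
G01 X105.412 Y98.562
G01 X122.160 Y89.677
M5
G0 X0.000 Y0.000

viewBox `0 0 224.570 165.444` with mm width/height → 1 unit = 1 mm. Flip: y_m = 165.444 − y_svg.

**Shape 1** — `<polygon>` closed polygon, stroke `#ff00ff` → score (S431, F1814). Machine vertices: (165.682,131.914) → (116.865,90.782) → (26.542,89.264) → (74.125,26.472) → (107.625,93.742) → (29.964,6.969) → (165.682,131.914). Closed: final G1 returns to the first vertex.

**Shape 2** — `<path>` closed polygon, stroke `#008000` → cut (S852, F1048). Machine vertices: (168.793,15.716) → (34.651,23.003) → (109.910,95.656) → (181.752,51.400) → (185.805,64.084) → (95.569,42.802) → (168.793,15.716). Closed: final G1 returns to the first vertex.

**Shape 3** — `<path>` regular polygon, stroke `#008000` → cut (S852, F1048). Machine vertices: (69.049,75.368) → (138.530,147.199) → (165.996,51.111) → (69.049,75.368). Closed: final G1 returns to the first vertex.

**Shape 4** — `<path>` open polyline, stroke `#ff00ff` → score (S431, F1814). Machine vertices: (185.221,110.998) → (156.418,11.494) → (135.876,129.555). Open path.

**Shape 5** — `<path>` regular polygon, stroke `#008000` → cut (S852, F1048). Machine vertices: (43.007,7.264) → (29.654,14.139) → (28.932,29.141) → (41.563,37.268) → (54.916,30.393) → (55.638,15.391) → (43.007,7.264). Closed: final G1 returns to the first vertex.

**Shape 6** — `<path>` regular polygon, stroke `#ff00ff` → score (S431, F1814). Machine vertices: (137.541,63.786) → (151.392,62.956) → (143.748,51.376) → (137.541,63.786). Closed: final G1 returns to the first vertex.

**Shape 7** — `<path>` cubic bezier, stroke `#008000` → cut (S852, F1048). Control points (SVG): P0=(50.761,77.129), P1=(40.132,62.330), P2=(131.440,62.381), P3=(122.160,75.767); sampled at t=k/3. Machine vertices: (50.761,88.315) → (66.610,98.220) → (105.412,98.562) → (122.160,89.677). Open path.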